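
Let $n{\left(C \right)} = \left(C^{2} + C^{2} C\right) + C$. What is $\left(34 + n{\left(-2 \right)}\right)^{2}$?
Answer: $784$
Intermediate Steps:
$n{\left(C \right)} = C + C^{2} + C^{3}$ ($n{\left(C \right)} = \left(C^{2} + C^{3}\right) + C = C + C^{2} + C^{3}$)
$\left(34 + n{\left(-2 \right)}\right)^{2} = \left(34 - 2 \left(1 - 2 + \left(-2\right)^{2}\right)\right)^{2} = \left(34 - 2 \left(1 - 2 + 4\right)\right)^{2} = \left(34 - 6\right)^{2} = 28^{2} = 784$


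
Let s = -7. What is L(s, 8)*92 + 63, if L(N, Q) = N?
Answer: -581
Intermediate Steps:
L(s, 8)*92 + 63 = -7*92 + 63 = -644 + 63 = -581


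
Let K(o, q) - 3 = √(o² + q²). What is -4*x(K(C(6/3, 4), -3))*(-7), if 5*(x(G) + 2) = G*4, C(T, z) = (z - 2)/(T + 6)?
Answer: 56/5 + 28*√145/5 ≈ 78.633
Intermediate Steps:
C(T, z) = (-2 + z)/(6 + T)
K(o, q) = 3 + √(o² + q²)
x(G) = -2 + 4*G/5 (x(G) = -2 + (G*4)/5 = -2 + (4*G)/5 = -2 + 4*G/5)
-4*x(K(C(6/3, 4), -3))*(-7) = -4*(-2 + 4*(3 + √(((-2 + 4)/(6 + 6/3))² + (-3)²))/5)*(-7) = -4*(-2 + 4*(3 + √((2/(6 + 6*(⅓)))² + 9))/5)*(-7) = -4*(-2 + 4*(3 + √((2/(6 + 2))² + 9))/5)*(-7) = -4*(-2 + 4*(3 + √((2/8)² + 9))/5)*(-7) = -4*(-2 + 4*(3 + √(((⅛)*2)² + 9))/5)*(-7) = -4*(-2 + 4*(3 + √((¼)² + 9))/5)*(-7) = -4*(-2 + 4*(3 + √(1/16 + 9))/5)*(-7) = -4*(-2 + 4*(3 + √(145/16))/5)*(-7) = -4*(-2 + 4*(3 + √145/4)/5)*(-7) = -4*(-2 + (12/5 + √145/5))*(-7) = -4*(⅖ + √145/5)*(-7) = (-8/5 - 4*√145/5)*(-7) = 56/5 + 28*√145/5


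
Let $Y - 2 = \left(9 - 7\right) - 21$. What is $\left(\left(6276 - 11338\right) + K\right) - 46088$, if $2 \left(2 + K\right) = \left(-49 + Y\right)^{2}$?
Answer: $-48974$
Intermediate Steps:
$Y = -17$ ($Y = 2 + \left(\left(9 - 7\right) - 21\right) = 2 + \left(2 - 21\right) = 2 - 19 = -17$)
$K = 2176$ ($K = -2 + \frac{\left(-49 - 17\right)^{2}}{2} = -2 + \frac{\left(-66\right)^{2}}{2} = -2 + \frac{1}{2} \cdot 4356 = -2 + 2178 = 2176$)
$\left(\left(6276 - 11338\right) + K\right) - 46088 = \left(\left(6276 - 11338\right) + 2176\right) - 46088 = \left(-5062 + 2176\right) - 46088 = -2886 - 46088 = -48974$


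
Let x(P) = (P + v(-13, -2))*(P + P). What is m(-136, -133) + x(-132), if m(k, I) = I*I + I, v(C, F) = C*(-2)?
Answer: 45540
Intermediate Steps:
v(C, F) = -2*C
m(k, I) = I + I² (m(k, I) = I² + I = I + I²)
x(P) = 2*P*(26 + P) (x(P) = (P - 2*(-13))*(P + P) = (P + 26)*(2*P) = (26 + P)*(2*P) = 2*P*(26 + P))
m(-136, -133) + x(-132) = -133*(1 - 133) + 2*(-132)*(26 - 132) = -133*(-132) + 2*(-132)*(-106) = 17556 + 27984 = 45540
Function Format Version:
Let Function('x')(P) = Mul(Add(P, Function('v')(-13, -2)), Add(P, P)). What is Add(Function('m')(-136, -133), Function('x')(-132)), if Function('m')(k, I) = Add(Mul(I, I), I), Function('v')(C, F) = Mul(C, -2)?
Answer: 45540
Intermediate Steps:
Function('v')(C, F) = Mul(-2, C)
Function('m')(k, I) = Add(I, Pow(I, 2)) (Function('m')(k, I) = Add(Pow(I, 2), I) = Add(I, Pow(I, 2)))
Function('x')(P) = Mul(2, P, Add(26, P)) (Function('x')(P) = Mul(Add(P, Mul(-2, -13)), Add(P, P)) = Mul(Add(P, 26), Mul(2, P)) = Mul(Add(26, P), Mul(2, P)) = Mul(2, P, Add(26, P)))
Add(Function('m')(-136, -133), Function('x')(-132)) = Add(Mul(-133, Add(1, -133)), Mul(2, -132, Add(26, -132))) = Add(Mul(-133, -132), Mul(2, -132, -106)) = Add(17556, 27984) = 45540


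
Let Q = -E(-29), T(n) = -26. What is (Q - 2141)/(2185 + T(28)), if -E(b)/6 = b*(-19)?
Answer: 1165/2159 ≈ 0.53960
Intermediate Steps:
E(b) = 114*b (E(b) = -6*b*(-19) = -(-114)*b = 114*b)
Q = 3306 (Q = -114*(-29) = -1*(-3306) = 3306)
(Q - 2141)/(2185 + T(28)) = (3306 - 2141)/(2185 - 26) = 1165/2159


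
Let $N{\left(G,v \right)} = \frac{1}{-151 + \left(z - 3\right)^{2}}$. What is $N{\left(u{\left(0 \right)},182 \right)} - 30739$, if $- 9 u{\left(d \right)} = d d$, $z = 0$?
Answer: $- \frac{4364939}{142} \approx -30739.0$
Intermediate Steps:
$u{\left(d \right)} = - \frac{d^{2}}{9}$ ($u{\left(d \right)} = - \frac{d d}{9} = - \frac{d^{2}}{9}$)
$N{\left(G,v \right)} = - \frac{1}{142}$ ($N{\left(G,v \right)} = \frac{1}{-151 + \left(0 - 3\right)^{2}} = \frac{1}{-151 + \left(-3\right)^{2}} = \frac{1}{-151 + 9} = \frac{1}{-142} = - \frac{1}{142}$)
$N{\left(u{\left(0 \right)},182 \right)} - 30739 = - \frac{1}{142} - 30739 = - \frac{4364939}{142}$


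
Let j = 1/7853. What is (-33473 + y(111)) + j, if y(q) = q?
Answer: -261991785/7853 ≈ -33362.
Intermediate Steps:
j = 1/7853 ≈ 0.00012734
(-33473 + y(111)) + j = (-33473 + 111) + 1/7853 = -33362 + 1/7853 = -261991785/7853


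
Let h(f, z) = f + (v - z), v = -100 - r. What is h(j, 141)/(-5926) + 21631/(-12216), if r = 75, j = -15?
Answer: -62070905/36196008 ≈ -1.7149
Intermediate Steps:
v = -175 (v = -100 - 1*75 = -100 - 75 = -175)
h(f, z) = -175 + f - z (h(f, z) = f + (-175 - z) = -175 + f - z)
h(j, 141)/(-5926) + 21631/(-12216) = (-175 - 15 - 1*141)/(-5926) + 21631/(-12216) = (-175 - 15 - 141)*(-1/5926) + 21631*(-1/12216) = -331*(-1/5926) - 21631/12216 = 331/5926 - 21631/12216 = -62070905/36196008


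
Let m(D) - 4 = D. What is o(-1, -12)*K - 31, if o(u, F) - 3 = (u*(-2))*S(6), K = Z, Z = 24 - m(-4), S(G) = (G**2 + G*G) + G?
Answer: 3785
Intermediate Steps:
S(G) = G + 2*G**2 (S(G) = (G**2 + G**2) + G = 2*G**2 + G = G + 2*G**2)
m(D) = 4 + D
Z = 24 (Z = 24 - (4 - 4) = 24 - 1*0 = 24 + 0 = 24)
K = 24
o(u, F) = 3 - 156*u (o(u, F) = 3 + (u*(-2))*(6*(1 + 2*6)) = 3 + (-2*u)*(6*(1 + 12)) = 3 + (-2*u)*(6*13) = 3 - 2*u*78 = 3 - 156*u)
o(-1, -12)*K - 31 = (3 - 156*(-1))*24 - 31 = (3 + 156)*24 - 31 = 159*24 - 31 = 3816 - 31 = 3785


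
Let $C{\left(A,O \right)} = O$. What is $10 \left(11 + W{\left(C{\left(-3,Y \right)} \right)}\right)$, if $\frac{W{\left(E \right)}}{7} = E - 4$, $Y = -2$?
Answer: $-310$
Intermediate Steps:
$W{\left(E \right)} = -28 + 7 E$ ($W{\left(E \right)} = 7 \left(E - 4\right) = 7 \left(-4 + E\right) = -28 + 7 E$)
$10 \left(11 + W{\left(C{\left(-3,Y \right)} \right)}\right) = 10 \left(11 + \left(-28 + 7 \left(-2\right)\right)\right) = 10 \left(11 - 42\right) = 10 \left(-31\right) = -310$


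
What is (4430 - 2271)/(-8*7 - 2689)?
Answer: -2159/2745 ≈ -0.78652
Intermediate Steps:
(4430 - 2271)/(-8*7 - 2689) = 2159/(-56 - 2689) = 2159/(-2745) = 2159*(-1/2745) = -2159/2745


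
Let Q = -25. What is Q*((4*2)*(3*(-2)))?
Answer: 1200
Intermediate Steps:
Q*((4*2)*(3*(-2))) = -25*4*2*3*(-2) = -200*(-6) = -25*(-48) = 1200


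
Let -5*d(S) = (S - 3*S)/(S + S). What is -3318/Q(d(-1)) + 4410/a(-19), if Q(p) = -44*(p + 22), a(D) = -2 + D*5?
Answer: -3321535/78958 ≈ -42.067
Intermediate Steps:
d(S) = ⅕ (d(S) = -(S - 3*S)/(5*(S + S)) = -(-2*S)/(5*(2*S)) = -(-2*S)*1/(2*S)/5 = -⅕*(-1) = ⅕)
a(D) = -2 + 5*D
Q(p) = -968 - 44*p (Q(p) = -44*(22 + p) = -968 - 44*p)
-3318/Q(d(-1)) + 4410/a(-19) = -3318/(-968 - 44*⅕) + 4410/(-2 + 5*(-19)) = -3318/(-968 - 44/5) + 4410/(-2 - 95) = -3318/(-4884/5) + 4410/(-97) = -3318*(-5/4884) + 4410*(-1/97) = 2765/814 - 4410/97 = -3321535/78958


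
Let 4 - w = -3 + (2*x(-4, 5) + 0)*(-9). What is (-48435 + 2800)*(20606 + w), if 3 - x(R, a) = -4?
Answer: -946424265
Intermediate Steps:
x(R, a) = 7 (x(R, a) = 3 - 1*(-4) = 3 + 4 = 7)
w = 133 (w = 4 - (-3 + (2*7 + 0)*(-9)) = 4 - (-3 + (14 + 0)*(-9)) = 4 - (-3 + 14*(-9)) = 4 - (-3 - 126) = 4 - 1*(-129) = 4 + 129 = 133)
(-48435 + 2800)*(20606 + w) = (-48435 + 2800)*(20606 + 133) = -45635*20739 = -946424265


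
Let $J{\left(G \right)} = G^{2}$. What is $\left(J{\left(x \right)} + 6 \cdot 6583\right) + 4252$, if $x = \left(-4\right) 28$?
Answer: $56294$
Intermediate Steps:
$x = -112$
$\left(J{\left(x \right)} + 6 \cdot 6583\right) + 4252 = \left(\left(-112\right)^{2} + 6 \cdot 6583\right) + 4252 = \left(12544 + 39498\right) + 4252 = 52042 + 4252 = 56294$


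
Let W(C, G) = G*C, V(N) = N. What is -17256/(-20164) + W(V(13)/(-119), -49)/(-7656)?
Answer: 561016997/656096232 ≈ 0.85508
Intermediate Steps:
W(C, G) = C*G
-17256/(-20164) + W(V(13)/(-119), -49)/(-7656) = -17256/(-20164) + ((13/(-119))*(-49))/(-7656) = -17256*(-1/20164) + ((13*(-1/119))*(-49))*(-1/7656) = 4314/5041 - 13/119*(-49)*(-1/7656) = 4314/5041 + (91/17)*(-1/7656) = 4314/5041 - 91/130152 = 561016997/656096232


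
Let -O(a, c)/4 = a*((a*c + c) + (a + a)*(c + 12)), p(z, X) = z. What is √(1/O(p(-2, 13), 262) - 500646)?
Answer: I*√3693093320455/2716 ≈ 707.56*I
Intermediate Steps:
O(a, c) = -4*a*(c + a*c + 2*a*(12 + c)) (O(a, c) = -4*a*((a*c + c) + (a + a)*(c + 12)) = -4*a*((c + a*c) + (2*a)*(12 + c)) = -4*a*((c + a*c) + 2*a*(12 + c)) = -4*a*(c + a*c + 2*a*(12 + c)))
√(1/O(p(-2, 13), 262) - 500646) = √(1/(-4*(-2)*(262 + 24*(-2) + 3*(-2)*262)) - 500646) = √(1/(-4*(-2)*(262 - 48 - 1572)) - 500646) = √(1/(-4*(-2)*(-1358)) - 500646) = √(1/(-10864) - 500646) = √(-1/10864 - 500646) = √(-5439018145/10864) = I*√3693093320455/2716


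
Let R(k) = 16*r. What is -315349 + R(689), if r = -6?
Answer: -315445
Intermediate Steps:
R(k) = -96 (R(k) = 16*(-6) = -96)
-315349 + R(689) = -315349 - 96 = -315445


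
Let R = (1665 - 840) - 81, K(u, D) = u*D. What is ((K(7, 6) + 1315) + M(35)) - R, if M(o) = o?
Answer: 648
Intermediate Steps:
K(u, D) = D*u
R = 744 (R = 825 - 81 = 744)
((K(7, 6) + 1315) + M(35)) - R = ((6*7 + 1315) + 35) - 1*744 = ((42 + 1315) + 35) - 744 = (1357 + 35) - 744 = 1392 - 744 = 648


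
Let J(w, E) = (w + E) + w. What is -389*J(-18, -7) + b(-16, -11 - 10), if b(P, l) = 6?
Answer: 16733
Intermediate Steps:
J(w, E) = E + 2*w (J(w, E) = (E + w) + w = E + 2*w)
-389*J(-18, -7) + b(-16, -11 - 10) = -389*(-7 + 2*(-18)) + 6 = -389*(-7 - 36) + 6 = -389*(-43) + 6 = 16727 + 6 = 16733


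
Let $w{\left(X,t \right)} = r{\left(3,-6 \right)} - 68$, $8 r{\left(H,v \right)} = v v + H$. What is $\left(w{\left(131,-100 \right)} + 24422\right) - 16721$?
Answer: $\frac{61103}{8} \approx 7637.9$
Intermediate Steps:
$r{\left(H,v \right)} = \frac{H}{8} + \frac{v^{2}}{8}$ ($r{\left(H,v \right)} = \frac{v v + H}{8} = \frac{v^{2} + H}{8} = \frac{H + v^{2}}{8} = \frac{H}{8} + \frac{v^{2}}{8}$)
$w{\left(X,t \right)} = - \frac{505}{8}$ ($w{\left(X,t \right)} = \left(\frac{1}{8} \cdot 3 + \frac{\left(-6\right)^{2}}{8}\right) - 68 = \left(\frac{3}{8} + \frac{1}{8} \cdot 36\right) - 68 = \left(\frac{3}{8} + \frac{9}{2}\right) - 68 = \frac{39}{8} - 68 = - \frac{505}{8}$)
$\left(w{\left(131,-100 \right)} + 24422\right) - 16721 = \left(- \frac{505}{8} + 24422\right) - 16721 = \frac{194871}{8} - 16721 = \frac{61103}{8}$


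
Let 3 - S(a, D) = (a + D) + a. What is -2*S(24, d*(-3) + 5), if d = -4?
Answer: 124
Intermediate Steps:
S(a, D) = 3 - D - 2*a (S(a, D) = 3 - ((a + D) + a) = 3 - ((D + a) + a) = 3 - (D + 2*a) = 3 + (-D - 2*a) = 3 - D - 2*a)
-2*S(24, d*(-3) + 5) = -2*(3 - (-4*(-3) + 5) - 2*24) = -2*(3 - (12 + 5) - 48) = -2*(3 - 1*17 - 48) = -2*(3 - 17 - 48) = -2*(-62) = 124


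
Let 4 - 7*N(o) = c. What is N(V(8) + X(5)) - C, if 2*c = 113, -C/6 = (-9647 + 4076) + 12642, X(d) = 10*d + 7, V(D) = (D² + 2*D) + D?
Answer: 84837/2 ≈ 42419.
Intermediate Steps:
V(D) = D² + 3*D
X(d) = 7 + 10*d
C = -42426 (C = -6*((-9647 + 4076) + 12642) = -6*(-5571 + 12642) = -6*7071 = -42426)
c = 113/2 (c = (½)*113 = 113/2 ≈ 56.500)
N(o) = -15/2 (N(o) = 4/7 - ⅐*113/2 = 4/7 - 113/14 = -15/2)
N(V(8) + X(5)) - C = -15/2 - 1*(-42426) = -15/2 + 42426 = 84837/2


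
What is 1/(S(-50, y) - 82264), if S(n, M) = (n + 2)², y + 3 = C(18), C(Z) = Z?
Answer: -1/79960 ≈ -1.2506e-5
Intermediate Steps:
y = 15 (y = -3 + 18 = 15)
S(n, M) = (2 + n)²
1/(S(-50, y) - 82264) = 1/((2 - 50)² - 82264) = 1/((-48)² - 82264) = 1/(2304 - 82264) = 1/(-79960) = -1/79960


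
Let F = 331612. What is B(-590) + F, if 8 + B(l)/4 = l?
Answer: 329220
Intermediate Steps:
B(l) = -32 + 4*l
B(-590) + F = (-32 + 4*(-590)) + 331612 = (-32 - 2360) + 331612 = -2392 + 331612 = 329220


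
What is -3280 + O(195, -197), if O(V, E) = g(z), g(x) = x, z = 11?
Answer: -3269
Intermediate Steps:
O(V, E) = 11
-3280 + O(195, -197) = -3280 + 11 = -3269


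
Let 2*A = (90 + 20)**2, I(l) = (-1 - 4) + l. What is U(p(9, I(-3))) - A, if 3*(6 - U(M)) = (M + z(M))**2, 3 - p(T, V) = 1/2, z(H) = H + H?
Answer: -24251/4 ≈ -6062.8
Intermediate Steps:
z(H) = 2*H
I(l) = -5 + l
p(T, V) = 5/2 (p(T, V) = 3 - 1/2 = 5/2)
U(M) = 6 - 3*M**2 (U(M) = 6 - (M + 2*M)**2/3 = 6 - 9*M**2/3 = 6 - 3*M**2)
A = 6050 (A = (90 + 20)**2/2 = (1/2)*110**2 = (1/2)*12100 = 6050)
U(p(9, I(-3))) - A = (6 - 3*(5/2)**2) - 1*6050 = (6 - 3*25/4) - 6050 = (6 - 75/4) - 6050 = -51/4 - 6050 = -24251/4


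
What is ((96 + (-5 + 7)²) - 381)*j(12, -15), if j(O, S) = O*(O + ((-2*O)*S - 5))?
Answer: -1237524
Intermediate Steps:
j(O, S) = O*(-5 + O - 2*O*S) (j(O, S) = O*(O + (-2*O*S - 5)) = O*(O + (-5 - 2*O*S)) = O*(-5 + O - 2*O*S))
((96 + (-5 + 7)²) - 381)*j(12, -15) = ((96 + (-5 + 7)²) - 381)*(12*(-5 + 12 - 2*12*(-15))) = ((96 + 2²) - 381)*(12*(-5 + 12 + 360)) = ((96 + 4) - 381)*(12*367) = (100 - 381)*4404 = -281*4404 = -1237524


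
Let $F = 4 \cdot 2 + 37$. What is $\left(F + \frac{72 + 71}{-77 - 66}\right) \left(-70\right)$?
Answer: $-3080$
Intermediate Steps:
$F = 45$ ($F = 8 + 37 = 45$)
$\left(F + \frac{72 + 71}{-77 - 66}\right) \left(-70\right) = \left(45 + \frac{72 + 71}{-77 - 66}\right) \left(-70\right) = \left(45 + \frac{143}{-143}\right) \left(-70\right) = \left(45 + 143 \left(- \frac{1}{143}\right)\right) \left(-70\right) = \left(45 - 1\right) \left(-70\right) = 44 \left(-70\right) = -3080$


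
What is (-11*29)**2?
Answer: 101761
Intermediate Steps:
(-11*29)**2 = (-319)**2 = 101761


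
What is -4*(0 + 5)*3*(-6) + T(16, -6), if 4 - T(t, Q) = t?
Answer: 348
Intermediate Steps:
T(t, Q) = 4 - t
-4*(0 + 5)*3*(-6) + T(16, -6) = -4*(0 + 5)*3*(-6) + (4 - 1*16) = -20*3*(-6) + (4 - 16) = -4*15*(-6) - 12 = -60*(-6) - 12 = 360 - 12 = 348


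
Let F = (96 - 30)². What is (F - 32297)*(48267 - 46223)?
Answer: -57111404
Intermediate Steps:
F = 4356 (F = 66² = 4356)
(F - 32297)*(48267 - 46223) = (4356 - 32297)*(48267 - 46223) = -27941*2044 = -57111404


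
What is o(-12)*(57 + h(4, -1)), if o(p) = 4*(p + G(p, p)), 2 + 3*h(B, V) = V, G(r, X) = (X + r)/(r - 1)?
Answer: -29568/13 ≈ -2274.5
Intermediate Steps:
G(r, X) = (X + r)/(-1 + r)
h(B, V) = -⅔ + V/3
o(p) = 4*p + 8*p/(-1 + p) (o(p) = 4*(p + (p + p)/(-1 + p)) = 4*(p + (2*p)/(-1 + p)) = 4*(p + 2*p/(-1 + p)) = 4*p + 8*p/(-1 + p))
o(-12)*(57 + h(4, -1)) = (4*(-12)*(1 - 12)/(-1 - 12))*(57 + (-⅔ + (⅓)*(-1))) = (4*(-12)*(-11)/(-13))*(57 + (-⅔ - ⅓)) = (4*(-12)*(-1/13)*(-11))*(57 - 1) = -528/13*56 = -29568/13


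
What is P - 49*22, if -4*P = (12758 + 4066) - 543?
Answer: -20593/4 ≈ -5148.3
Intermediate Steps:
P = -16281/4 (P = -((12758 + 4066) - 543)/4 = -(16824 - 543)/4 = -¼*16281 = -16281/4 ≈ -4070.3)
P - 49*22 = -16281/4 - 49*22 = -16281/4 - 1*1078 = -16281/4 - 1078 = -20593/4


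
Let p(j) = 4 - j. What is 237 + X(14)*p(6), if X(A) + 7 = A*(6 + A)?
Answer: -309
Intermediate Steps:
X(A) = -7 + A*(6 + A)
237 + X(14)*p(6) = 237 + (-7 + 14**2 + 6*14)*(4 - 1*6) = 237 + (-7 + 196 + 84)*(4 - 6) = 237 + 273*(-2) = 237 - 546 = -309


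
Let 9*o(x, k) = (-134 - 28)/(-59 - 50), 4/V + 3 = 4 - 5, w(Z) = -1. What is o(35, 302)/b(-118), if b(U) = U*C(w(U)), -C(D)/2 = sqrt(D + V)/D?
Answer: 9*I*sqrt(2)/25724 ≈ 0.00049479*I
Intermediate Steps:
V = -1 (V = 4/(-3 + (4 - 5)) = 4/(-3 - 1) = 4/(-4) = 4*(-1/4) = -1)
o(x, k) = 18/109 (o(x, k) = ((-134 - 28)/(-59 - 50))/9 = (-162/(-109))/9 = (-162*(-1/109))/9 = (1/9)*(162/109) = 18/109)
C(D) = -2*sqrt(-1 + D)/D (C(D) = -2*sqrt(D - 1)/D = -2*sqrt(-1 + D)/D)
b(U) = 2*I*U*sqrt(2) (b(U) = U*(-2*sqrt(-1 - 1)/(-1)) = U*(-2*(-1)*sqrt(-2)) = U*(-2*(-1)*I*sqrt(2)) = U*(2*I*sqrt(2)) = 2*I*U*sqrt(2))
o(35, 302)/b(-118) = 18/(109*((2*I*(-118)*sqrt(2)))) = 18/(109*((-236*I*sqrt(2)))) = 18*(I*sqrt(2)/472)/109 = 9*I*sqrt(2)/25724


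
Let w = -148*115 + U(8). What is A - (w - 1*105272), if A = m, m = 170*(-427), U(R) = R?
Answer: 49694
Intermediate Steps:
m = -72590
A = -72590
w = -17012 (w = -148*115 + 8 = -17020 + 8 = -17012)
A - (w - 1*105272) = -72590 - (-17012 - 1*105272) = -72590 - (-17012 - 105272) = -72590 - 1*(-122284) = -72590 + 122284 = 49694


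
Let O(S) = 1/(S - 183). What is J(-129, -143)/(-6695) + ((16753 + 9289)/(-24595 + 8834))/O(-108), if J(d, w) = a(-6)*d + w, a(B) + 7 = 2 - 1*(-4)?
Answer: 50736416944/105519895 ≈ 480.82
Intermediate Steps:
a(B) = -1 (a(B) = -7 + (2 - 1*(-4)) = -7 + (2 + 4) = -7 + 6 = -1)
O(S) = 1/(-183 + S)
J(d, w) = w - d (J(d, w) = -d + w = w - d)
J(-129, -143)/(-6695) + ((16753 + 9289)/(-24595 + 8834))/O(-108) = (-143 - 1*(-129))/(-6695) + ((16753 + 9289)/(-24595 + 8834))/(1/(-183 - 108)) = (-143 + 129)*(-1/6695) + (26042/(-15761))/(1/(-291)) = -14*(-1/6695) + (26042*(-1/15761))/(-1/291) = 14/6695 - 26042/15761*(-291) = 14/6695 + 7578222/15761 = 50736416944/105519895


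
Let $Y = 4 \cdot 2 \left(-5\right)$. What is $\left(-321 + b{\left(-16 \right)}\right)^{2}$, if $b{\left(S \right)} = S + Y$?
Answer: $142129$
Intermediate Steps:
$Y = -40$ ($Y = 8 \left(-5\right) = -40$)
$b{\left(S \right)} = -40 + S$ ($b{\left(S \right)} = S - 40 = -40 + S$)
$\left(-321 + b{\left(-16 \right)}\right)^{2} = \left(-321 - 56\right)^{2} = \left(-377\right)^{2} = 142129$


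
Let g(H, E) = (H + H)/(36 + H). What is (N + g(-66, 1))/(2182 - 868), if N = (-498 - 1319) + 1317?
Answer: -413/1095 ≈ -0.37717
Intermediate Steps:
g(H, E) = 2*H/(36 + H) (g(H, E) = (2*H)/(36 + H) = 2*H/(36 + H))
N = -500 (N = -1817 + 1317 = -500)
(N + g(-66, 1))/(2182 - 868) = (-500 + 2*(-66)/(36 - 66))/(2182 - 868) = (-500 + 2*(-66)/(-30))/1314 = (-500 + 2*(-66)*(-1/30))*(1/1314) = (-500 + 22/5)*(1/1314) = -2478/5*1/1314 = -413/1095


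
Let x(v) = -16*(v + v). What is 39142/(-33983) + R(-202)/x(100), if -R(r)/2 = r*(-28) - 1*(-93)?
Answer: 132741067/54372800 ≈ 2.4413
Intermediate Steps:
R(r) = -186 + 56*r (R(r) = -2*(r*(-28) - 1*(-93)) = -2*(-28*r + 93) = -2*(93 - 28*r) = -186 + 56*r)
x(v) = -32*v
39142/(-33983) + R(-202)/x(100) = 39142/(-33983) + (-186 + 56*(-202))/((-32*100)) = 39142*(-1/33983) + (-186 - 11312)/(-3200) = -39142/33983 - 11498*(-1/3200) = -39142/33983 + 5749/1600 = 132741067/54372800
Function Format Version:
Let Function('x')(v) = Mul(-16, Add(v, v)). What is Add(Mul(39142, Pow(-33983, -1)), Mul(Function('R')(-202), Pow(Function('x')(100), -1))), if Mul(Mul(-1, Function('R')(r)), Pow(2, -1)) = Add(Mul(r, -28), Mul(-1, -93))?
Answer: Rational(132741067, 54372800) ≈ 2.4413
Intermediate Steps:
Function('R')(r) = Add(-186, Mul(56, r)) (Function('R')(r) = Mul(-2, Add(Mul(r, -28), Mul(-1, -93))) = Mul(-2, Add(Mul(-28, r), 93)) = Mul(-2, Add(93, Mul(-28, r))) = Add(-186, Mul(56, r)))
Function('x')(v) = Mul(-32, v) (Function('x')(v) = Mul(-16, Mul(2, v)) = Mul(-32, v))
Add(Mul(39142, Pow(-33983, -1)), Mul(Function('R')(-202), Pow(Function('x')(100), -1))) = Add(Mul(39142, Pow(-33983, -1)), Mul(Add(-186, Mul(56, -202)), Pow(Mul(-32, 100), -1))) = Add(Mul(39142, Rational(-1, 33983)), Mul(Add(-186, -11312), Pow(-3200, -1))) = Add(Rational(-39142, 33983), Mul(-11498, Rational(-1, 3200))) = Add(Rational(-39142, 33983), Rational(5749, 1600)) = Rational(132741067, 54372800)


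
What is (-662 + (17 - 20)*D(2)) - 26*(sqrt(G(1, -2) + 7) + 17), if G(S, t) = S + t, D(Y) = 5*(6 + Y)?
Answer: -1224 - 26*sqrt(6) ≈ -1287.7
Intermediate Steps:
D(Y) = 30 + 5*Y
(-662 + (17 - 20)*D(2)) - 26*(sqrt(G(1, -2) + 7) + 17) = (-662 + (17 - 20)*(30 + 5*2)) - 26*(sqrt((1 - 2) + 7) + 17) = (-662 - 3*(30 + 10)) - 26*(sqrt(-1 + 7) + 17) = (-662 - 3*40) - 26*(sqrt(6) + 17) = (-662 - 120) - 26*(17 + sqrt(6)) = -782 + (-442 - 26*sqrt(6)) = -1224 - 26*sqrt(6)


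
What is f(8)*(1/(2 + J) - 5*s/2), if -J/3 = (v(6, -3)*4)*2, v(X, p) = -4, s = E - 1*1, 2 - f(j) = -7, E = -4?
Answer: 5517/49 ≈ 112.59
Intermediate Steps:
f(j) = 9 (f(j) = 2 - 1*(-7) = 2 + 7 = 9)
s = -5 (s = -4 - 1*1 = -4 - 1 = -5)
J = 96 (J = -3*(-4*4)*2 = -(-48)*2 = -3*(-32) = 96)
f(8)*(1/(2 + J) - 5*s/2) = 9*(1/(2 + 96) - (-25)/2) = 9*(1/98 - (-25)/2) = 9*(1/98 - 5*(-5/2)) = 9*(1/98 + 25/2) = 9*(613/49) = 5517/49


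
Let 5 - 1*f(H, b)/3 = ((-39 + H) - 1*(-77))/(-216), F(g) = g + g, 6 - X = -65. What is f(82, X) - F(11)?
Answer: -16/3 ≈ -5.3333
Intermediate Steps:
X = 71 (X = 6 - 1*(-65) = 6 + 65 = 71)
F(g) = 2*g
f(H, b) = 559/36 + H/72 (f(H, b) = 15 - 3*((-39 + H) - 1*(-77))/(-216) = 15 - 3*((-39 + H) + 77)*(-1)/216 = 15 - 3*(38 + H)*(-1)/216 = 15 - 3*(-19/108 - H/216) = 15 + (19/36 + H/72) = 559/36 + H/72)
f(82, X) - F(11) = (559/36 + (1/72)*82) - 2*11 = (559/36 + 41/36) - 1*22 = 50/3 - 22 = -16/3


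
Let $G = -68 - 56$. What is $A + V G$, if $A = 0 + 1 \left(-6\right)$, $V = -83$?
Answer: $10286$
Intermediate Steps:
$A = -6$ ($A = 0 - 6 = -6$)
$G = -124$
$A + V G = -6 - -10292 = -6 + 10292 = 10286$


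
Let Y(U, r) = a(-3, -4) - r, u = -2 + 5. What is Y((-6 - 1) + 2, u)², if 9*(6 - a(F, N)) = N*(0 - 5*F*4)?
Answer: 7921/9 ≈ 880.11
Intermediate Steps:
u = 3
a(F, N) = 6 + 20*F*N/9 (a(F, N) = 6 - N*(0 - 5*F*4)/9 = 6 - N*(0 - 20*F)/9 = 6 - N*(-20*F)/9 = 6 - (-20)*F*N/9 = 6 + 20*F*N/9)
Y(U, r) = 98/3 - r (Y(U, r) = (6 + (20/9)*(-3)*(-4)) - r = (6 + 80/3) - r = 98/3 - r)
Y((-6 - 1) + 2, u)² = (98/3 - 1*3)² = (98/3 - 3)² = (89/3)² = 7921/9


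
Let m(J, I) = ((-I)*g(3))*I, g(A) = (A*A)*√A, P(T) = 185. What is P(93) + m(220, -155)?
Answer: 185 - 216225*√3 ≈ -3.7433e+5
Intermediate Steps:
g(A) = A^(5/2) (g(A) = A²*√A = A^(5/2))
m(J, I) = -9*√3*I² (m(J, I) = ((-I)*3^(5/2))*I = ((-I)*(9*√3))*I = (-9*I*√3)*I = -9*√3*I²)
P(93) + m(220, -155) = 185 - 9*√3*(-155)² = 185 - 9*√3*24025 = 185 - 216225*√3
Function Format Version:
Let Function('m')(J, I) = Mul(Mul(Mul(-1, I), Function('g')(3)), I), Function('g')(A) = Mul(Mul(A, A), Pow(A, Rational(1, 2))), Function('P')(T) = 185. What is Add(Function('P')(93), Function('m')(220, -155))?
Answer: Add(185, Mul(-216225, Pow(3, Rational(1, 2)))) ≈ -3.7433e+5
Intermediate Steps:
Function('g')(A) = Pow(A, Rational(5, 2)) (Function('g')(A) = Mul(Pow(A, 2), Pow(A, Rational(1, 2))) = Pow(A, Rational(5, 2)))
Function('m')(J, I) = Mul(-9, Pow(3, Rational(1, 2)), Pow(I, 2)) (Function('m')(J, I) = Mul(Mul(Mul(-1, I), Pow(3, Rational(5, 2))), I) = Mul(Mul(Mul(-1, I), Mul(9, Pow(3, Rational(1, 2)))), I) = Mul(Mul(-9, I, Pow(3, Rational(1, 2))), I) = Mul(-9, Pow(3, Rational(1, 2)), Pow(I, 2)))
Add(Function('P')(93), Function('m')(220, -155)) = Add(185, Mul(-9, Pow(3, Rational(1, 2)), Pow(-155, 2))) = Add(185, Mul(-9, Pow(3, Rational(1, 2)), 24025)) = Add(185, Mul(-216225, Pow(3, Rational(1, 2))))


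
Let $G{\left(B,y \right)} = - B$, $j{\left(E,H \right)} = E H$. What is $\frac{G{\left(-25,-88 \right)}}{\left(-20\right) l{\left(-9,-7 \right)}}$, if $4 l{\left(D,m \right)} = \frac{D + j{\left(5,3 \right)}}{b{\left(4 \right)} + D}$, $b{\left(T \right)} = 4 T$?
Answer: $- \frac{35}{6} \approx -5.8333$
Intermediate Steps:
$l{\left(D,m \right)} = \frac{15 + D}{4 \left(16 + D\right)}$ ($l{\left(D,m \right)} = \frac{\left(D + 5 \cdot 3\right) \frac{1}{4 \cdot 4 + D}}{4} = \frac{\left(D + 15\right) \frac{1}{16 + D}}{4} = \frac{\left(15 + D\right) \frac{1}{16 + D}}{4} = \frac{\frac{1}{16 + D} \left(15 + D\right)}{4} = \frac{15 + D}{4 \left(16 + D\right)}$)
$\frac{G{\left(-25,-88 \right)}}{\left(-20\right) l{\left(-9,-7 \right)}} = \frac{\left(-1\right) \left(-25\right)}{\left(-20\right) \frac{15 - 9}{4 \left(16 - 9\right)}} = \frac{25}{\left(-20\right) \frac{1}{4} \cdot \frac{1}{7} \cdot 6} = \frac{25}{\left(-20\right) \frac{3}{14}} = \frac{25}{- \frac{30}{7}} = 25 \left(- \frac{7}{30}\right) = - \frac{35}{6}$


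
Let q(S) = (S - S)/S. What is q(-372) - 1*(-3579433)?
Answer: 3579433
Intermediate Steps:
q(S) = 0 (q(S) = 0/S = 0)
q(-372) - 1*(-3579433) = 0 - 1*(-3579433) = 0 + 3579433 = 3579433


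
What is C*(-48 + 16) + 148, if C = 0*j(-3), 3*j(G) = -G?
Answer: 148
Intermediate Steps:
j(G) = -G/3 (j(G) = (-G)/3 = -G/3)
C = 0 (C = 0*(-⅓*(-3)) = 0*1 = 0)
C*(-48 + 16) + 148 = 0*(-48 + 16) + 148 = 0*(-32) + 148 = 0 + 148 = 148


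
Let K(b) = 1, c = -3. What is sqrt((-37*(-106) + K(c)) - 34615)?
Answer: 2*I*sqrt(7673) ≈ 175.19*I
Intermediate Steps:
sqrt((-37*(-106) + K(c)) - 34615) = sqrt((-37*(-106) + 1) - 34615) = sqrt((3922 + 1) - 34615) = sqrt(3923 - 34615) = sqrt(-30692) = 2*I*sqrt(7673)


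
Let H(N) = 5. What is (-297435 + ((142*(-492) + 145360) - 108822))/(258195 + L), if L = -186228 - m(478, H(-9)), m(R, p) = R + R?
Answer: -330761/71011 ≈ -4.6579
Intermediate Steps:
m(R, p) = 2*R
L = -187184 (L = -186228 - 2*478 = -186228 - 1*956 = -186228 - 956 = -187184)
(-297435 + ((142*(-492) + 145360) - 108822))/(258195 + L) = (-297435 + ((142*(-492) + 145360) - 108822))/(258195 - 187184) = (-297435 + ((-69864 + 145360) - 108822))/71011 = (-297435 + (75496 - 108822))*(1/71011) = (-297435 - 33326)*(1/71011) = -330761*1/71011 = -330761/71011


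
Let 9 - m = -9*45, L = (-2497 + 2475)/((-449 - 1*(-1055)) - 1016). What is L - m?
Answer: -84859/205 ≈ -413.95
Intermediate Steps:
L = 11/205 (L = -22/((-449 + 1055) - 1016) = -22/(606 - 1016) = -22/(-410) = -22*(-1/410) = 11/205 ≈ 0.053659)
m = 414 (m = 9 - (-9)*45 = 9 - 1*(-405) = 9 + 405 = 414)
L - m = 11/205 - 1*414 = 11/205 - 414 = -84859/205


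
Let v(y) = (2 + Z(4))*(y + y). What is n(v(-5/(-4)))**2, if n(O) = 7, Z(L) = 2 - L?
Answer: 49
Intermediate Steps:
v(y) = 0 (v(y) = (2 + (2 - 1*4))*(y + y) = (2 + (2 - 4))*(2*y) = (2 - 2)*(2*y) = 0*(2*y) = 0)
n(v(-5/(-4)))**2 = 7**2 = 49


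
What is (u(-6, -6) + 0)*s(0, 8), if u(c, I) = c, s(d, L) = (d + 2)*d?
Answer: 0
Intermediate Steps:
s(d, L) = d*(2 + d) (s(d, L) = (2 + d)*d = d*(2 + d))
(u(-6, -6) + 0)*s(0, 8) = (-6 + 0)*(0*(2 + 0)) = -0*2 = -6*0 = 0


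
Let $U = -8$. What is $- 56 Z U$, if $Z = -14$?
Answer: $-6272$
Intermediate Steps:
$- 56 Z U = \left(-56\right) \left(-14\right) \left(-8\right) = 784 \left(-8\right) = -6272$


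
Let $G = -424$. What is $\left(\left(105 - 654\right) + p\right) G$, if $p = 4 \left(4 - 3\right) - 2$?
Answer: $231928$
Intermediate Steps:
$p = 2$ ($p = 4 \cdot 1 - 2 = 4 - 2 = 2$)
$\left(\left(105 - 654\right) + p\right) G = \left(\left(105 - 654\right) + 2\right) \left(-424\right) = \left(-549 + 2\right) \left(-424\right) = \left(-547\right) \left(-424\right) = 231928$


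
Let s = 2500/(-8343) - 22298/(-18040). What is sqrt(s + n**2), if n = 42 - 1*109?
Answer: sqrt(78478869662670455)/4180770 ≈ 67.007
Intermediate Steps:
n = -67 (n = 42 - 109 = -67)
s = 70466107/75253860 (s = 2500*(-1/8343) - 22298*(-1/18040) = -2500/8343 + 11149/9020 = 70466107/75253860 ≈ 0.93638)
sqrt(s + n**2) = sqrt(70466107/75253860 + (-67)**2) = sqrt(70466107/75253860 + 4489) = sqrt(337885043647/75253860) = sqrt(78478869662670455)/4180770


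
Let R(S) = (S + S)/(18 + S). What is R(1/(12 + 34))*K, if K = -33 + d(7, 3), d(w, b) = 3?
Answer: -60/829 ≈ -0.072376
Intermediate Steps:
R(S) = 2*S/(18 + S) (R(S) = (2*S)/(18 + S) = 2*S/(18 + S))
K = -30 (K = -33 + 3 = -30)
R(1/(12 + 34))*K = (2/((12 + 34)*(18 + 1/(12 + 34))))*(-30) = (2/(46*(18 + 1/46)))*(-30) = (2*(1/46)/(18 + 1/46))*(-30) = (2*(1/46)/(829/46))*(-30) = (2*(1/46)*(46/829))*(-30) = (2/829)*(-30) = -60/829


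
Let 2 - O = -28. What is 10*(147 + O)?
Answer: 1770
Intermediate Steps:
O = 30 (O = 2 - 1*(-28) = 2 + 28 = 30)
10*(147 + O) = 10*(147 + 30) = 10*177 = 1770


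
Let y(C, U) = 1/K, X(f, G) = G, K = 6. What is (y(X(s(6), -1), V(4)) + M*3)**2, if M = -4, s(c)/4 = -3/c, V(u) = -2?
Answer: 5041/36 ≈ 140.03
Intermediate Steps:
s(c) = -12/c (s(c) = 4*(-3/c) = -12/c)
y(C, U) = 1/6
(y(X(s(6), -1), V(4)) + M*3)**2 = (1/6 - 4*3)**2 = (1/6 - 12)**2 = (-71/6)**2 = 5041/36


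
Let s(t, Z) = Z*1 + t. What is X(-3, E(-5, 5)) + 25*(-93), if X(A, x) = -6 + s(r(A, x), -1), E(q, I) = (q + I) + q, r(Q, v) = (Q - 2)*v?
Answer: -2307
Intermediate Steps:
r(Q, v) = v*(-2 + Q) (r(Q, v) = (-2 + Q)*v = v*(-2 + Q))
s(t, Z) = Z + t
E(q, I) = I + 2*q (E(q, I) = (I + q) + q = I + 2*q)
X(A, x) = -7 + x*(-2 + A) (X(A, x) = -6 + (-1 + x*(-2 + A)) = -7 + x*(-2 + A))
X(-3, E(-5, 5)) + 25*(-93) = (-7 + (5 + 2*(-5))*(-2 - 3)) + 25*(-93) = (-7 + (5 - 10)*(-5)) - 2325 = (-7 - 5*(-5)) - 2325 = (-7 + 25) - 2325 = 18 - 2325 = -2307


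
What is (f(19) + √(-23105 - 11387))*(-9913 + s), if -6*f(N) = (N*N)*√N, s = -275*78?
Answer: 11322043*√19/6 - 62726*I*√8623 ≈ 8.2253e+6 - 5.8247e+6*I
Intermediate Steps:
s = -21450
f(N) = -N^(5/2)/6 (f(N) = -N*N*√N/6 = -N²*√N/6 = -N^(5/2)/6)
(f(19) + √(-23105 - 11387))*(-9913 + s) = (-361*√19/6 + √(-23105 - 11387))*(-9913 - 21450) = (-361*√19/6 + √(-34492))*(-31363) = (-361*√19/6 + 2*I*√8623)*(-31363) = 11322043*√19/6 - 62726*I*√8623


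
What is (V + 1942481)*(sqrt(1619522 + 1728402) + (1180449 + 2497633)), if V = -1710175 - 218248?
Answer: 51706476756 + 28116*sqrt(836981) ≈ 5.1732e+10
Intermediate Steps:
V = -1928423
(V + 1942481)*(sqrt(1619522 + 1728402) + (1180449 + 2497633)) = (-1928423 + 1942481)*(sqrt(1619522 + 1728402) + (1180449 + 2497633)) = 14058*(sqrt(3347924) + 3678082) = 14058*(2*sqrt(836981) + 3678082) = 14058*(3678082 + 2*sqrt(836981)) = 51706476756 + 28116*sqrt(836981)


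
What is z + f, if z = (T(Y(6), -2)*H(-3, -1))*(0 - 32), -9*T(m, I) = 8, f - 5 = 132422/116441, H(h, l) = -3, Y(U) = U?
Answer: -27665015/349323 ≈ -79.196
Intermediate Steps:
f = 714627/116441 (f = 5 + 132422/116441 = 714627/116441 ≈ 6.1372)
T(m, I) = -8/9 (T(m, I) = -⅑*8 = -8/9)
z = -256/3 (z = (-8/9*(-3))*(0 - 32) = (8/3)*(-32) = -256/3 ≈ -85.333)
z + f = -256/3 + 714627/116441 = -27665015/349323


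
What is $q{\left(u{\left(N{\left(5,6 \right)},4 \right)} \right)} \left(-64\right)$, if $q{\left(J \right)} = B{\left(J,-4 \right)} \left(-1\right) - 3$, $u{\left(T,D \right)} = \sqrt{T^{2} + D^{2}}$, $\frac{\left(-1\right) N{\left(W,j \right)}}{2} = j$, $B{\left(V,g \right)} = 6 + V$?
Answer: $576 + 256 \sqrt{10} \approx 1385.5$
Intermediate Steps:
$N{\left(W,j \right)} = - 2 j$
$u{\left(T,D \right)} = \sqrt{D^{2} + T^{2}}$
$q{\left(J \right)} = -9 - J$ ($q{\left(J \right)} = \left(6 + J\right) \left(-1\right) - 3 = \left(-6 - J\right) - 3 = -9 - J$)
$q{\left(u{\left(N{\left(5,6 \right)},4 \right)} \right)} \left(-64\right) = \left(-9 - \sqrt{4^{2} + \left(\left(-2\right) 6\right)^{2}}\right) \left(-64\right) = \left(-9 - \sqrt{16 + \left(-12\right)^{2}}\right) \left(-64\right) = \left(-9 - \sqrt{16 + 144}\right) \left(-64\right) = \left(-9 - \sqrt{160}\right) \left(-64\right) = \left(-9 - 4 \sqrt{10}\right) \left(-64\right) = 576 + 256 \sqrt{10}$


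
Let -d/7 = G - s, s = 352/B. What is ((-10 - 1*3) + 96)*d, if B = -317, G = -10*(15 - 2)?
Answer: 23738498/317 ≈ 74885.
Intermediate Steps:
G = -130 (G = -10*13 = -130)
s = -352/317 (s = 352/(-317) = 352*(-1/317) = -352/317 ≈ -1.1104)
d = 286006/317 (d = -7*(-130 - 1*(-352/317)) = -7*(-130 + 352/317) = -7*(-40858/317) = 286006/317 ≈ 902.23)
((-10 - 1*3) + 96)*d = ((-10 - 1*3) + 96)*(286006/317) = ((-10 - 3) + 96)*(286006/317) = (-13 + 96)*(286006/317) = 83*(286006/317) = 23738498/317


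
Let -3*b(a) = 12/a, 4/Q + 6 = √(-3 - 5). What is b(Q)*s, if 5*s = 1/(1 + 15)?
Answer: 3/40 - I*√2/40 ≈ 0.075 - 0.035355*I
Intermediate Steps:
Q = 4/(-6 + 2*I*√2) (Q = 4/(-6 + √(-3 - 5)) = 4/(-6 + √(-8)) = 4/(-6 + 2*I*√2) ≈ -0.54545 - 0.25713*I)
b(a) = -4/a
s = 1/80 (s = 1/(5*(1 + 15)) = (⅕)/16 = (⅕)*(1/16) = 1/80 ≈ 0.012500)
b(Q)*s = -4/(-6/11 - 2*I*√2/11)*(1/80) = -1/(20*(-6/11 - 2*I*√2/11))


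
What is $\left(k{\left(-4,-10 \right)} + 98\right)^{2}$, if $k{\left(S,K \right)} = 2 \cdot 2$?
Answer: $10404$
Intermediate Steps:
$k{\left(S,K \right)} = 4$
$\left(k{\left(-4,-10 \right)} + 98\right)^{2} = \left(4 + 98\right)^{2} = 102^{2} = 10404$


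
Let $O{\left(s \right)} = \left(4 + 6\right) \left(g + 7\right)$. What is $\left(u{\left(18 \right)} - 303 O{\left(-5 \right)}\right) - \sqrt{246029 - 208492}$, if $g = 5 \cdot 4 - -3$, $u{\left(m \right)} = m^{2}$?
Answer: $-90576 - \sqrt{37537} \approx -90770.0$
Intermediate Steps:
$g = 23$ ($g = 20 + 3 = 23$)
$O{\left(s \right)} = 300$ ($O{\left(s \right)} = \left(4 + 6\right) \left(23 + 7\right) = 10 \cdot 30 = 300$)
$\left(u{\left(18 \right)} - 303 O{\left(-5 \right)}\right) - \sqrt{246029 - 208492} = \left(18^{2} - 90900\right) - \sqrt{246029 - 208492} = \left(324 - 90900\right) - \sqrt{37537} = -90576 - \sqrt{37537}$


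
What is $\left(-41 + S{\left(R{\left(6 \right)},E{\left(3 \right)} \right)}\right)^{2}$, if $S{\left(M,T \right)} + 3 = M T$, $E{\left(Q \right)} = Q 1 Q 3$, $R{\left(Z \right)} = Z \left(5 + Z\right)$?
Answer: $3020644$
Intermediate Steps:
$E{\left(Q \right)} = 3 Q^{2}$ ($E{\left(Q \right)} = Q Q 3 = Q 3 Q = 3 Q^{2}$)
$S{\left(M,T \right)} = -3 + M T$
$\left(-41 + S{\left(R{\left(6 \right)},E{\left(3 \right)} \right)}\right)^{2} = \left(-41 - \left(3 - 6 \left(5 + 6\right) 3 \cdot 3^{2}\right)\right)^{2} = \left(-41 - \left(3 - 6 \cdot 11 \cdot 3 \cdot 9\right)\right)^{2} = \left(-41 + \left(-3 + 66 \cdot 27\right)\right)^{2} = \left(-41 + \left(-3 + 1782\right)\right)^{2} = \left(-41 + 1779\right)^{2} = 1738^{2} = 3020644$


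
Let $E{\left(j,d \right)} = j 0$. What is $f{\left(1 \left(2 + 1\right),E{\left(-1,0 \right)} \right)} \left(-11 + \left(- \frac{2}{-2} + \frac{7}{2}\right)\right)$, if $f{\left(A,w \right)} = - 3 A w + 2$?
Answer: $-13$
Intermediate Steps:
$E{\left(j,d \right)} = 0$
$f{\left(A,w \right)} = 2 - 3 A w$ ($f{\left(A,w \right)} = - 3 A w + 2 = 2 - 3 A w$)
$f{\left(1 \left(2 + 1\right),E{\left(-1,0 \right)} \right)} \left(-11 + \left(- \frac{2}{-2} + \frac{7}{2}\right)\right) = \left(2 - 3 \cdot 1 \left(2 + 1\right) 0\right) \left(-11 + \left(- \frac{2}{-2} + \frac{7}{2}\right)\right) = \left(2 - 3 \cdot 1 \cdot 3 \cdot 0\right) \left(-11 + \left(\left(-2\right) \left(- \frac{1}{2}\right) + 7 \cdot \frac{1}{2}\right)\right) = \left(2 - 9 \cdot 0\right) \left(-11 + \left(1 + \frac{7}{2}\right)\right) = \left(2 + 0\right) \left(-11 + \frac{9}{2}\right) = 2 \left(- \frac{13}{2}\right) = -13$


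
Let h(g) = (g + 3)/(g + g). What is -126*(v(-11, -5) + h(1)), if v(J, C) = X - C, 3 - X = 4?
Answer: -756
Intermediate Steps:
X = -1 (X = 3 - 1*4 = 3 - 4 = -1)
v(J, C) = -1 - C
h(g) = (3 + g)/(2*g) (h(g) = (3 + g)/((2*g)) = (3 + g)*(1/(2*g)) = (3 + g)/(2*g))
-126*(v(-11, -5) + h(1)) = -126*((-1 - 1*(-5)) + (1/2)*(3 + 1)/1) = -126*((-1 + 5) + (1/2)*1*4) = -126*(4 + 2) = -126*6 = -756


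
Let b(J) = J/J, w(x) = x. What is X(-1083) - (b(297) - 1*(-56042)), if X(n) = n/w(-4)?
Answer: -223089/4 ≈ -55772.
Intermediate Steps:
b(J) = 1
X(n) = -n/4 (X(n) = n/(-4) = n*(-¼) = -n/4)
X(-1083) - (b(297) - 1*(-56042)) = -¼*(-1083) - (1 - 1*(-56042)) = 1083/4 - (1 + 56042) = 1083/4 - 1*56043 = 1083/4 - 56043 = -223089/4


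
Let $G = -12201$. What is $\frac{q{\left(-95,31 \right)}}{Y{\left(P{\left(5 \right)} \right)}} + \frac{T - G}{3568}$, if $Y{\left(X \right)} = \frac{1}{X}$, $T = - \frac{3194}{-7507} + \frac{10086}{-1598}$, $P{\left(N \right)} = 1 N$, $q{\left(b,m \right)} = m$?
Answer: $\frac{1695166389809}{10700597912} \approx 158.42$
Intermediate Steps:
$P{\left(N \right)} = N$
$T = - \frac{35305795}{5998093}$ ($T = \left(-3194\right) \left(- \frac{1}{7507}\right) + 10086 \left(- \frac{1}{1598}\right) = \frac{3194}{7507} - \frac{5043}{799} = - \frac{35305795}{5998093} \approx -5.8862$)
$\frac{q{\left(-95,31 \right)}}{Y{\left(P{\left(5 \right)} \right)}} + \frac{T - G}{3568} = \frac{31}{\frac{1}{5}} + \frac{- \frac{35305795}{5998093} - -12201}{3568} = 31 \frac{1}{\frac{1}{5}} + \left(- \frac{35305795}{5998093} + 12201\right) \frac{1}{3568} = 31 \cdot 5 + \frac{73147426898}{5998093} \cdot \frac{1}{3568} = 155 + \frac{36573713449}{10700597912} = \frac{1695166389809}{10700597912}$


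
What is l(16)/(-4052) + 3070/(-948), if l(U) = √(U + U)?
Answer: -1535/474 - √2/1013 ≈ -3.2398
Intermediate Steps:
l(U) = √2*√U (l(U) = √(2*U) = √2*√U)
l(16)/(-4052) + 3070/(-948) = (√2*√16)/(-4052) + 3070/(-948) = (√2*4)*(-1/4052) + 3070*(-1/948) = (4*√2)*(-1/4052) - 1535/474 = -√2/1013 - 1535/474 = -1535/474 - √2/1013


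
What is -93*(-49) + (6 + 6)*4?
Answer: 4605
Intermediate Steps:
-93*(-49) + (6 + 6)*4 = 4557 + 12*4 = 4557 + 48 = 4605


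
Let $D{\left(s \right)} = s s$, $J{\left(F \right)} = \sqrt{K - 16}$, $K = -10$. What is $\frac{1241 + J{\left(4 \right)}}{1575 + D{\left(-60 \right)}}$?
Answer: $\frac{1241}{5175} + \frac{i \sqrt{26}}{5175} \approx 0.23981 + 0.00098532 i$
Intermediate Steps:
$J{\left(F \right)} = i \sqrt{26}$ ($J{\left(F \right)} = \sqrt{-10 - 16} = \sqrt{-26} = i \sqrt{26}$)
$D{\left(s \right)} = s^{2}$
$\frac{1241 + J{\left(4 \right)}}{1575 + D{\left(-60 \right)}} = \frac{1241 + i \sqrt{26}}{1575 + \left(-60\right)^{2}} = \frac{1241 + i \sqrt{26}}{1575 + 3600} = \frac{1241 + i \sqrt{26}}{5175} = \left(1241 + i \sqrt{26}\right) \frac{1}{5175} = \frac{1241}{5175} + \frac{i \sqrt{26}}{5175}$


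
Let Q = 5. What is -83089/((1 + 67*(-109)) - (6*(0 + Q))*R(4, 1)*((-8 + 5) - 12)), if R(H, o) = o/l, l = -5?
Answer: 83089/7392 ≈ 11.240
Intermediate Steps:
R(H, o) = -o/5 (R(H, o) = o/(-5) = o*(-⅕) = -o/5)
-83089/((1 + 67*(-109)) - (6*(0 + Q))*R(4, 1)*((-8 + 5) - 12)) = -83089/((1 + 67*(-109)) - (6*(0 + 5))*(-⅕*1)*((-8 + 5) - 12)) = -83089/((1 - 7303) - (6*5)*(-⅕)*(-3 - 12)) = -83089/(-7302 - 30*(-⅕)*(-15)) = -83089/(-7302 - (-6)*(-15)) = -83089/(-7302 - 1*90) = -83089/(-7302 - 90) = -83089/(-7392) = -83089*(-1/7392) = 83089/7392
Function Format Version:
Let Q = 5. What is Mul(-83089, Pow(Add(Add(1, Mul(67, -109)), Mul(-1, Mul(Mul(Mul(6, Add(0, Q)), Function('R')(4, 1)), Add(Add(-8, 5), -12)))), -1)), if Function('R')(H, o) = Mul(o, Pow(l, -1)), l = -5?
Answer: Rational(83089, 7392) ≈ 11.240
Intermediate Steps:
Function('R')(H, o) = Mul(Rational(-1, 5), o) (Function('R')(H, o) = Mul(o, Pow(-5, -1)) = Mul(o, Rational(-1, 5)) = Mul(Rational(-1, 5), o))
Mul(-83089, Pow(Add(Add(1, Mul(67, -109)), Mul(-1, Mul(Mul(Mul(6, Add(0, Q)), Function('R')(4, 1)), Add(Add(-8, 5), -12)))), -1)) = Mul(-83089, Pow(Add(Add(1, Mul(67, -109)), Mul(-1, Mul(Mul(Mul(6, Add(0, 5)), Mul(Rational(-1, 5), 1)), Add(Add(-8, 5), -12)))), -1)) = Mul(-83089, Pow(Add(Add(1, -7303), Mul(-1, Mul(Mul(Mul(6, 5), Rational(-1, 5)), Add(-3, -12)))), -1)) = Mul(-83089, Pow(Add(-7302, Mul(-1, Mul(Mul(30, Rational(-1, 5)), -15))), -1)) = Mul(-83089, Pow(Add(-7302, Mul(-1, Mul(-6, -15))), -1)) = Mul(-83089, Pow(Add(-7302, Mul(-1, 90)), -1)) = Mul(-83089, Pow(Add(-7302, -90), -1)) = Mul(-83089, Pow(-7392, -1)) = Mul(-83089, Rational(-1, 7392)) = Rational(83089, 7392)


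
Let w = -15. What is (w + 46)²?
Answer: 961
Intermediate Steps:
(w + 46)² = (-15 + 46)² = 31² = 961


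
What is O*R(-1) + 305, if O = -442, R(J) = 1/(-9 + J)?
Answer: 1746/5 ≈ 349.20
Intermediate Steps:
O*R(-1) + 305 = -442/(-9 - 1) + 305 = -442/(-10) + 305 = -442*(-1/10) + 305 = 221/5 + 305 = 1746/5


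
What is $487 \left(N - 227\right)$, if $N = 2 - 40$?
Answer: $-129055$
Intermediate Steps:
$N = -38$ ($N = 2 - 40 = -38$)
$487 \left(N - 227\right) = 487 \left(-38 - 227\right) = 487 \left(-265\right) = -129055$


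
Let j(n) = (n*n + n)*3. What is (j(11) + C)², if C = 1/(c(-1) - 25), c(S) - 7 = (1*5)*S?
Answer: 82937449/529 ≈ 1.5678e+5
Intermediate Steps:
c(S) = 7 + 5*S (c(S) = 7 + (1*5)*S = 7 + 5*S)
C = -1/23 (C = 1/((7 + 5*(-1)) - 25) = 1/((7 - 5) - 25) = 1/(2 - 25) = 1/(-23) = -1/23 ≈ -0.043478)
j(n) = 3*n + 3*n² (j(n) = (n² + n)*3 = (n + n²)*3 = 3*n + 3*n²)
(j(11) + C)² = (3*11*(1 + 11) - 1/23)² = (3*11*12 - 1/23)² = (396 - 1/23)² = (9107/23)² = 82937449/529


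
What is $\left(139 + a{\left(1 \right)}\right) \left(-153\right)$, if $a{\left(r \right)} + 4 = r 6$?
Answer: $-21573$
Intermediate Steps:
$a{\left(r \right)} = -4 + 6 r$ ($a{\left(r \right)} = -4 + r 6 = -4 + 6 r$)
$\left(139 + a{\left(1 \right)}\right) \left(-153\right) = \left(139 + \left(-4 + 6 \cdot 1\right)\right) \left(-153\right) = \left(139 + \left(-4 + 6\right)\right) \left(-153\right) = \left(139 + 2\right) \left(-153\right) = 141 \left(-153\right) = -21573$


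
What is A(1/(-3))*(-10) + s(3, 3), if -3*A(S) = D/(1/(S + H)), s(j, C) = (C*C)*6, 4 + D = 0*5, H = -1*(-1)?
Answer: 406/9 ≈ 45.111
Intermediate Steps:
H = 1
D = -4 (D = -4 + 0*5 = -4 + 0 = -4)
s(j, C) = 6*C² (s(j, C) = C²*6 = 6*C²)
A(S) = 4/3 + 4*S/3 (A(S) = -(-4)/(3*(1/(S + 1))) = -(-4)/(3*(1/(1 + S))) = -(-4)*(1 + S)/3 = -(-4 - 4*S)/3 = 4/3 + 4*S/3)
A(1/(-3))*(-10) + s(3, 3) = (4/3 + (4/3)/(-3))*(-10) + 6*3² = (4/3 + (4/3)*(-⅓))*(-10) + 6*9 = (4/3 - 4/9)*(-10) + 54 = (8/9)*(-10) + 54 = -80/9 + 54 = 406/9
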